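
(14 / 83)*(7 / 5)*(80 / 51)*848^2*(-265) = -70588730.00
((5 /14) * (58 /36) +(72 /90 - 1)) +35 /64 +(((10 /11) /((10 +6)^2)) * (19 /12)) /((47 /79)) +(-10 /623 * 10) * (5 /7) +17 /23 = 1859312895577 /1194777239040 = 1.56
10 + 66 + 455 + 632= 1163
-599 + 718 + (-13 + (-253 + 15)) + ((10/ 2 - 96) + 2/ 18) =-2006/ 9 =-222.89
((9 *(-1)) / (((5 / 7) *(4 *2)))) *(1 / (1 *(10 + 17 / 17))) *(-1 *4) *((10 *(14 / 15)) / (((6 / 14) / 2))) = 1372 / 55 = 24.95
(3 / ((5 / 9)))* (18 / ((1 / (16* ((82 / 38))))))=318816 / 95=3355.96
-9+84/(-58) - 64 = -2159/29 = -74.45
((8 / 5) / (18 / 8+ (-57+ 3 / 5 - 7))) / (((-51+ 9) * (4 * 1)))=4 / 25683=0.00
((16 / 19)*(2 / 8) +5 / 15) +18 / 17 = 1553 / 969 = 1.60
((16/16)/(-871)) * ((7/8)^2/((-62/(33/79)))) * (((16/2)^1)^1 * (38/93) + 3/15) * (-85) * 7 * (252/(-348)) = 2172648093/245457666688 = 0.01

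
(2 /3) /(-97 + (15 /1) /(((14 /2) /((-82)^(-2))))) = -94136 /13696743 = -0.01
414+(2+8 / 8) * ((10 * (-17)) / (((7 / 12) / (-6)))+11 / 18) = 237785 / 42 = 5661.55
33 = 33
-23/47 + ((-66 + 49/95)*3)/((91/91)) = -879346/4465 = -196.94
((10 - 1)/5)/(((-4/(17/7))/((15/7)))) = -459/196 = -2.34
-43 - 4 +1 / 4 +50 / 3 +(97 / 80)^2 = -549373 / 19200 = -28.61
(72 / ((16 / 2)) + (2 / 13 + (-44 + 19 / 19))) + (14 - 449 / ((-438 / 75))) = 108257 / 1898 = 57.04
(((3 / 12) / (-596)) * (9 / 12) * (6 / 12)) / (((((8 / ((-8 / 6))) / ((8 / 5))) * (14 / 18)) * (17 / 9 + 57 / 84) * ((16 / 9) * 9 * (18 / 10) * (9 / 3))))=3 / 12339584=0.00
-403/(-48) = 403/48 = 8.40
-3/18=-1/6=-0.17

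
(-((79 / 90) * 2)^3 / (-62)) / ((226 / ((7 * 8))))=6902546 / 319210875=0.02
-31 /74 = -0.42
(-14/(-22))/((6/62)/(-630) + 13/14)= 22785/33242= 0.69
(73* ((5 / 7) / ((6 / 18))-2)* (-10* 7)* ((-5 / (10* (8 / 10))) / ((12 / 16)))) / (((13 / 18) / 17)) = 186150 / 13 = 14319.23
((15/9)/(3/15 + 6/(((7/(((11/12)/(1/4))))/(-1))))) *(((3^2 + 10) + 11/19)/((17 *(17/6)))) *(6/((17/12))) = -9374400/9614741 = -0.98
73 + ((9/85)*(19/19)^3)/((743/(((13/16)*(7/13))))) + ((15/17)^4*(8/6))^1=366420151039/4964488240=73.81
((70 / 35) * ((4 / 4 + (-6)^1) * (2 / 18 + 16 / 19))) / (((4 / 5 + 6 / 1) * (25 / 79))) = -4.43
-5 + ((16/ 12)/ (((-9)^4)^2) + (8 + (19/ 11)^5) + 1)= 402956438673593/ 20798152391313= 19.37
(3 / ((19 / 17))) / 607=51 / 11533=0.00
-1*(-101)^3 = 1030301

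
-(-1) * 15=15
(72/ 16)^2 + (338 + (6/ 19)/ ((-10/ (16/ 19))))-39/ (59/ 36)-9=138625307/ 425980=325.43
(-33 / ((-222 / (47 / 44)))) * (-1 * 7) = -329 / 296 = -1.11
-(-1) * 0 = 0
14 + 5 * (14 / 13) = 252 / 13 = 19.38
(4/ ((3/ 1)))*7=9.33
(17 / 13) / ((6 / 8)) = 68 / 39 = 1.74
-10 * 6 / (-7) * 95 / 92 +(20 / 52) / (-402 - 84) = 8.85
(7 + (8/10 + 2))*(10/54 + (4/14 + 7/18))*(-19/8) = -8645/432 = -20.01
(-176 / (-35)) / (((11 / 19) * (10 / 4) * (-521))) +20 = 1822892 / 91175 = 19.99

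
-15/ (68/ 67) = -1005/ 68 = -14.78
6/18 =1/3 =0.33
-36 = -36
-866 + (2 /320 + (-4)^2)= -135999 /160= -849.99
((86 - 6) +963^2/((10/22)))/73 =10201459/365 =27949.20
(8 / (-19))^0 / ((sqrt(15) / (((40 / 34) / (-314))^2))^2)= 2000 / 152235363962163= 0.00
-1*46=-46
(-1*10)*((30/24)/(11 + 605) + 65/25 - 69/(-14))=-92777/1232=-75.31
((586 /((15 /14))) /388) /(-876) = -2051 /1274580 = -0.00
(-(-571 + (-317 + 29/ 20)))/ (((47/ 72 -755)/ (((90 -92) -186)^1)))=8571672/ 38795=220.95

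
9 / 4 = 2.25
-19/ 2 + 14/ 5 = -67/ 10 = -6.70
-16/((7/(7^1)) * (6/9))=-24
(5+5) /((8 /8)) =10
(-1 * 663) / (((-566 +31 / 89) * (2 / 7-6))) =-137683 / 671240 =-0.21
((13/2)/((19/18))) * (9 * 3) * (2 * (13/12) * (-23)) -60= -317127/38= -8345.45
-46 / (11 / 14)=-644 / 11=-58.55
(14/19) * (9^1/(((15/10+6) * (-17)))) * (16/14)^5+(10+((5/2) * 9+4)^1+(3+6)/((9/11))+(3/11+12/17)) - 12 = 3103249333/85307530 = 36.38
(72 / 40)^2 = 81 / 25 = 3.24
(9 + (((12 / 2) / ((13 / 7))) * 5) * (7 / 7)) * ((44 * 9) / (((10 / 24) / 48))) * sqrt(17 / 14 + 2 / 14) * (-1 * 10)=-74587392 * sqrt(266) / 91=-13367951.09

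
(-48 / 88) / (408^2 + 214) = -3 / 916729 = -0.00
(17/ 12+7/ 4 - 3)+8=49/ 6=8.17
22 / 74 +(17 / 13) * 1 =1.60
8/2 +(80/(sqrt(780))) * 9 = 4 +24 * sqrt(195)/13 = 29.78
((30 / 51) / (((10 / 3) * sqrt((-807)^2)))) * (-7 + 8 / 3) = -13 / 13719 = -0.00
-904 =-904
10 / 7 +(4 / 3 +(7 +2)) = 247 / 21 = 11.76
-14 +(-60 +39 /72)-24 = -2339 /24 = -97.46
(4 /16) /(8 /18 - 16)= -9 /560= -0.02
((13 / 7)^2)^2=28561 / 2401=11.90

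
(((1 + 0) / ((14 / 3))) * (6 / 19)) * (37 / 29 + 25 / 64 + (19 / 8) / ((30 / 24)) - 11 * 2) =-1539567 / 1234240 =-1.25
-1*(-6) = 6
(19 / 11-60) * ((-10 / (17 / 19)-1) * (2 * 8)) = 2122992 / 187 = 11352.90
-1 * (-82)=82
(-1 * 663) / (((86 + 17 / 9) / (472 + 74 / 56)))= -79080651 / 22148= -3570.55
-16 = -16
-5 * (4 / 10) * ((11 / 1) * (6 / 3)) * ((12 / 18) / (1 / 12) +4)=-528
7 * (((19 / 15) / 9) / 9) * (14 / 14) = 133 / 1215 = 0.11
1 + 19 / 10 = 29 / 10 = 2.90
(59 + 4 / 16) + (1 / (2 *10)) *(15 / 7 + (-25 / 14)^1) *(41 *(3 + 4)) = 515 / 8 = 64.38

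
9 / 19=0.47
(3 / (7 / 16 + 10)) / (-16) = -3 / 167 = -0.02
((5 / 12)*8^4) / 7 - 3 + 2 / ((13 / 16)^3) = 11282261 / 46137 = 244.54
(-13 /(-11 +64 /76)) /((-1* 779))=-13 /7913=-0.00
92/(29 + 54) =1.11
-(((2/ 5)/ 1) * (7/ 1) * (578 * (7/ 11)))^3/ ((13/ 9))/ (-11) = 1635702252641856/ 23791625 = 68751178.31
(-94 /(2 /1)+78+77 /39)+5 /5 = 1325 /39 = 33.97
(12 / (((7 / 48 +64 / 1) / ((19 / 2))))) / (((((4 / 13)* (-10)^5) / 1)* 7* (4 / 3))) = -6669 / 1077650000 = -0.00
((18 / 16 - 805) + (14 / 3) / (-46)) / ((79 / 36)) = -1331385 / 3634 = -366.37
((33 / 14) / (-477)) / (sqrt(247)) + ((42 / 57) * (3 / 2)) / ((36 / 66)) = 77 / 38 -11 * sqrt(247) / 549822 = 2.03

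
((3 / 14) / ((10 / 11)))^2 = 1089 / 19600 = 0.06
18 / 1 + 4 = 22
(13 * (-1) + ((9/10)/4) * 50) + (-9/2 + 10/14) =-155/28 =-5.54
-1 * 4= -4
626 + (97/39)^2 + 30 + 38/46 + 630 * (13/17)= 680811388/594711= 1144.78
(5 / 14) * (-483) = -345 / 2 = -172.50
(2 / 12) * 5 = 5 / 6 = 0.83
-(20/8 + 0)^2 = -25/4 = -6.25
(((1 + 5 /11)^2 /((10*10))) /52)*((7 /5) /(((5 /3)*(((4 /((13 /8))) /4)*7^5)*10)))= 3 /907878125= 0.00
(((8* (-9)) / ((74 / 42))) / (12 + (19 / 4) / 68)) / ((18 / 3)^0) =-58752 / 17353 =-3.39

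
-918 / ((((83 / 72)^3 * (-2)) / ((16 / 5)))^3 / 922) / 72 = 312970594383446484713472 / 23367531908442550375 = 13393.40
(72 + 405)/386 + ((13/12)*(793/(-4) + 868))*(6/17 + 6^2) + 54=693775761/26248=26431.57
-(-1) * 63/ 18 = 7/ 2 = 3.50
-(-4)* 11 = 44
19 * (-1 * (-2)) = 38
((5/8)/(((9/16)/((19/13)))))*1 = 190/117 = 1.62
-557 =-557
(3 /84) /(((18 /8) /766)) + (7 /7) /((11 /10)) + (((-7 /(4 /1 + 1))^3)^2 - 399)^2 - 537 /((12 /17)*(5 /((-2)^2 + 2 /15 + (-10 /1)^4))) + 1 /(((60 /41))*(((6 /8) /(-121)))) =-154410973112016263 /112792968750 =-1368976.94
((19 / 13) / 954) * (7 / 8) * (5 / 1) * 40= 3325 / 12402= 0.27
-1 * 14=-14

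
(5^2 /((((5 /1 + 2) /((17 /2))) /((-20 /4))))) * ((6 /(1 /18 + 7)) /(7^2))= -114750 /43561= -2.63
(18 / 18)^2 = 1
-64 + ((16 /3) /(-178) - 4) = -18164 /267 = -68.03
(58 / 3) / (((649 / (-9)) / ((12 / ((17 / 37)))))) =-77256 / 11033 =-7.00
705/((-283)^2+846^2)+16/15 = 2548691/2387415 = 1.07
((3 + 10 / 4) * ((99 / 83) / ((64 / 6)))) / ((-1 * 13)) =-3267 / 69056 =-0.05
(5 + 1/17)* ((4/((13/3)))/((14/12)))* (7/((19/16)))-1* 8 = 65480/4199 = 15.59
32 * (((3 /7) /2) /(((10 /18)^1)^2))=3888 /175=22.22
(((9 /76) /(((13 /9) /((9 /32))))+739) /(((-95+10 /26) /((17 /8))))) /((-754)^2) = -397204201 /13605088174080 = -0.00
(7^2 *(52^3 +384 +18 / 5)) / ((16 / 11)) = 189991571 / 40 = 4749789.28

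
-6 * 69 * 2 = -828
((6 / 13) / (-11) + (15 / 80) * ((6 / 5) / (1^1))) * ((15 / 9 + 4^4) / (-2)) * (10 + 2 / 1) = -282.98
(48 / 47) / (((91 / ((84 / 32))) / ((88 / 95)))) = 1584 / 58045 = 0.03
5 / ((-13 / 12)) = -4.62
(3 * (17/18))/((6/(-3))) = -17/12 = -1.42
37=37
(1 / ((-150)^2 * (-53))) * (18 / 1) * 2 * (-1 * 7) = 7 / 33125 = 0.00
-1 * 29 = -29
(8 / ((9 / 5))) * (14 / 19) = 3.27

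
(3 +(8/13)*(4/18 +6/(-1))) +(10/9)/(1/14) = 15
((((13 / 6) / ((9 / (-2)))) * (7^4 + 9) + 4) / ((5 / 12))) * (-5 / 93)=124888 / 837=149.21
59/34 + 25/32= 1369/544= 2.52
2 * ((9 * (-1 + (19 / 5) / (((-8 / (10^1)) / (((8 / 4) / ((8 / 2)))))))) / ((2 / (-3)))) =729 / 8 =91.12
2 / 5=0.40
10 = 10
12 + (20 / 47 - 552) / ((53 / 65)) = -1655168 / 2491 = -664.46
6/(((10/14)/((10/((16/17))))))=357/4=89.25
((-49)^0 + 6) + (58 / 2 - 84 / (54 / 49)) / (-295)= 3802 / 531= 7.16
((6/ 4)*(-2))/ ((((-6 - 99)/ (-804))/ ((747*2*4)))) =-4804704/ 35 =-137277.26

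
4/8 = 1/2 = 0.50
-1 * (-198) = 198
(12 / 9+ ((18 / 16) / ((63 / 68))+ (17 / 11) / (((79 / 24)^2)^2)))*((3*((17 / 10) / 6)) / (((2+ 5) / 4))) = 783379267817 / 629822809770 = 1.24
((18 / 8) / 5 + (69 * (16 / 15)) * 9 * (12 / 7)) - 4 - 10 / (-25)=31707 / 28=1132.39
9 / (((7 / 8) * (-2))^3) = -576 / 343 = -1.68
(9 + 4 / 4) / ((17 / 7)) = 70 / 17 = 4.12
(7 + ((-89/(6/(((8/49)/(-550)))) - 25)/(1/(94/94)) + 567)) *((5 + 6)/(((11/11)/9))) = 54351.44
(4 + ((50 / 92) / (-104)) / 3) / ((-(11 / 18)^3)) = -13944069 / 795938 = -17.52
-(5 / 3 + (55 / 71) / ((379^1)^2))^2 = -2600257492998400 / 936086639554089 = -2.78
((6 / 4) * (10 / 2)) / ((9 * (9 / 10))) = 25 / 27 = 0.93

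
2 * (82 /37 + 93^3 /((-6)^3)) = -1101611 /148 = -7443.32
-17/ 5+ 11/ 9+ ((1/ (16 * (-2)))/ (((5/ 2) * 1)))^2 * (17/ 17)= -125431/ 57600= -2.18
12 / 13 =0.92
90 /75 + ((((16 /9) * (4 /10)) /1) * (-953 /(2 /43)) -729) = -137683 /9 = -15298.11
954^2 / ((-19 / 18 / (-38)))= 32764176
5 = 5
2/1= 2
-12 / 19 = -0.63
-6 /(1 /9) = -54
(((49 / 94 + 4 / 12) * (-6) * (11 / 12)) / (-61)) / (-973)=-2651 / 33475092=-0.00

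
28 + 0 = 28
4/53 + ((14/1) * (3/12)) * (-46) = -8529/53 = -160.92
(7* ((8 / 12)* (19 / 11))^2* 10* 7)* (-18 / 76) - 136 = -35076 / 121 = -289.88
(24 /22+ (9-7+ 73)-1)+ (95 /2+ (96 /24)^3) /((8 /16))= 3279 /11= 298.09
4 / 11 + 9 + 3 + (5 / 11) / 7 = 87 / 7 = 12.43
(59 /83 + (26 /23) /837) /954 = 1137967 /1524332682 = 0.00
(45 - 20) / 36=25 / 36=0.69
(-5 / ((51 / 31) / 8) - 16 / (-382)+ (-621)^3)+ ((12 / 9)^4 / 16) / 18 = -566871550246843 / 2367063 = -239483085.26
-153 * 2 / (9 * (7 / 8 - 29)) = 272 / 225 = 1.21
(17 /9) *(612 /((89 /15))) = 17340 /89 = 194.83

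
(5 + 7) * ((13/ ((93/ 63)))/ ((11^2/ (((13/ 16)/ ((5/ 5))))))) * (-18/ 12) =-31941/ 30008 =-1.06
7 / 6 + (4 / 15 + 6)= 223 / 30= 7.43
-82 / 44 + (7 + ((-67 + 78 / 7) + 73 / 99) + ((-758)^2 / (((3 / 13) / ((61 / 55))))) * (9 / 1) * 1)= 172227510871 / 6930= 24852454.67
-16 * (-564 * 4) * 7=252672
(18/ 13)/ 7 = 18/ 91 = 0.20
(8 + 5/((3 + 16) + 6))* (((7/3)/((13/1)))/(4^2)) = 287/3120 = 0.09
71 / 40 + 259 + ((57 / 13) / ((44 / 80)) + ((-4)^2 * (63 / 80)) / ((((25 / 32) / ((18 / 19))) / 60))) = 644198799 / 543400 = 1185.50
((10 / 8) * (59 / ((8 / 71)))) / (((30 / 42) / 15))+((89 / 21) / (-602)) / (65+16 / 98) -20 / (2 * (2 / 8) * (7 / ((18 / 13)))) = 13737.24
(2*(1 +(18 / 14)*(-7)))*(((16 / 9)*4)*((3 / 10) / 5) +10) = -12512 / 75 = -166.83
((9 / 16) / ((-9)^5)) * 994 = -497 / 52488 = -0.01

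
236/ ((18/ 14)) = 1652/ 9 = 183.56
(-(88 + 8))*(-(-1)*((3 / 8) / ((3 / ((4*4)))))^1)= -192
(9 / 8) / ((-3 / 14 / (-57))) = 1197 / 4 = 299.25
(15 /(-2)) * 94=-705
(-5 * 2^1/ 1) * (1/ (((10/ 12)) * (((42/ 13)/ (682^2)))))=-12093224/ 7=-1727603.43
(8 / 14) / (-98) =-0.01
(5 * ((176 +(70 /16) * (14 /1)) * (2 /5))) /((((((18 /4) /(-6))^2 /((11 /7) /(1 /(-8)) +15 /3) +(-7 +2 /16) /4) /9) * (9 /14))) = -11266528 /3041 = -3704.88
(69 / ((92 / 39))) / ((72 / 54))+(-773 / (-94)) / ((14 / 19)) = 174227 / 5264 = 33.10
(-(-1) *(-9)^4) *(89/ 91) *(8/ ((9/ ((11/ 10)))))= 2854764/ 455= 6274.21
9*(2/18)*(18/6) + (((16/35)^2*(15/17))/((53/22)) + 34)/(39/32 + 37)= 1050624637/269971135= 3.89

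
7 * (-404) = -2828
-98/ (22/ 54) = -2646/ 11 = -240.55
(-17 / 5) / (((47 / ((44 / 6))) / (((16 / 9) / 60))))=-1496 / 95175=-0.02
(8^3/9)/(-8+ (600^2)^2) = 64/145799999991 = 0.00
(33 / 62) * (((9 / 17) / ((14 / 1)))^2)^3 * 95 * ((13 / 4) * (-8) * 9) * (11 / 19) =-112854153555 / 5634085536877504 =-0.00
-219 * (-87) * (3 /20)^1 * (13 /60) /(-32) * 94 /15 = -3880461 /32000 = -121.26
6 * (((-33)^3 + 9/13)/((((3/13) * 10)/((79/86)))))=-18453294/215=-85829.27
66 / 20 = 33 / 10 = 3.30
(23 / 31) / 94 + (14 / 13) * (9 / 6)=61493 / 37882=1.62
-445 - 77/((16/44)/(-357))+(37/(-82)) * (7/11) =135569631/1804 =75149.46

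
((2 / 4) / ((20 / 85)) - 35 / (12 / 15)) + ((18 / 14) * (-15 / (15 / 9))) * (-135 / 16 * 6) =15237 / 28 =544.18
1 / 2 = 0.50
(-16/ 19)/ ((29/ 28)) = -448/ 551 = -0.81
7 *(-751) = -5257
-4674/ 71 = -65.83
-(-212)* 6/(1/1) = 1272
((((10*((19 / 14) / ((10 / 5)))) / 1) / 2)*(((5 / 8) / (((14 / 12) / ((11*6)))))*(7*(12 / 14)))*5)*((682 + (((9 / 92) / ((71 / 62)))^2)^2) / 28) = 54735513082278329577375 / 624422903396685568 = 87657.76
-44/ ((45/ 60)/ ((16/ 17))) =-2816/ 51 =-55.22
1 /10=0.10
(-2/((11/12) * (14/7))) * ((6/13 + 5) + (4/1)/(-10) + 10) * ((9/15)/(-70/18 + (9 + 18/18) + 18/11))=-317196/249275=-1.27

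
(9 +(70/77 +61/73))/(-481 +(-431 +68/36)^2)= 698868/11945494649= 0.00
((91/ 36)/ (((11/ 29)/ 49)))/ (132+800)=129311/ 369072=0.35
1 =1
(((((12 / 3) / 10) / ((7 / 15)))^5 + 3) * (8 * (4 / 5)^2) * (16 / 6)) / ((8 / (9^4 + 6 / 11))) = 38776.20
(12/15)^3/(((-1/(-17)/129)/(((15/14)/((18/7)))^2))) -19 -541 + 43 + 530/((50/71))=6458/15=430.53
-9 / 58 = -0.16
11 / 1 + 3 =14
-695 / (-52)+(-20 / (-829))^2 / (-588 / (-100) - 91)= 63525089335 / 4752958756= 13.37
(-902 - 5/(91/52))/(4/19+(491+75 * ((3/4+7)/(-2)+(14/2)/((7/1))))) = -962768/293223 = -3.28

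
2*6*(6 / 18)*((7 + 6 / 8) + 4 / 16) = 32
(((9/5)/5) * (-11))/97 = -0.04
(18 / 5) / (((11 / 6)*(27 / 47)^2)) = 8836 / 1485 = 5.95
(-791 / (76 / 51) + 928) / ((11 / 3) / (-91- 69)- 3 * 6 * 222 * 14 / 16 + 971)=-3622440 / 23032769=-0.16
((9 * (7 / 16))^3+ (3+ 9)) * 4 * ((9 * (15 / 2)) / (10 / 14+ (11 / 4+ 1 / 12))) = 5559.39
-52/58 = -26/29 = -0.90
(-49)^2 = 2401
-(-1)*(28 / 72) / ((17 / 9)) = 7 / 34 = 0.21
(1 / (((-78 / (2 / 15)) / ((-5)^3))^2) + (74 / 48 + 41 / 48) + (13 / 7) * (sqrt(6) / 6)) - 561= -122337719 / 219024 + 13 * sqrt(6) / 42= -557.80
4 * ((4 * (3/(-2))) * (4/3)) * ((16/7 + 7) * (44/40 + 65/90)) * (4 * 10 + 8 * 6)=-3001856/63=-47648.51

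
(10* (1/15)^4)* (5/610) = 1/617625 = 0.00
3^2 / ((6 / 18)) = 27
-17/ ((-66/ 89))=1513/ 66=22.92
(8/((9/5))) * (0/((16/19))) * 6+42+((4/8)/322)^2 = 17418913/414736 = 42.00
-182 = -182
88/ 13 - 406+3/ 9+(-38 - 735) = -45704/ 39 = -1171.90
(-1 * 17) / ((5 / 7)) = -119 / 5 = -23.80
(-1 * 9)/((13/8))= -72/13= -5.54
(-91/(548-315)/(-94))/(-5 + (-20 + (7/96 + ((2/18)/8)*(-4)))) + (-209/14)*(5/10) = -7.46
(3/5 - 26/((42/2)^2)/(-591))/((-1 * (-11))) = 71093/1303155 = 0.05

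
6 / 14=3 / 7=0.43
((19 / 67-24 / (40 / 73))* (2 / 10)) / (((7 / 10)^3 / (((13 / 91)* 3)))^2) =-5248080000 / 386241667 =-13.59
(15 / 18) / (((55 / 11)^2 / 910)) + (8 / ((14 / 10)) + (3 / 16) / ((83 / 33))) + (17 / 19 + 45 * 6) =162679661 / 529872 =307.02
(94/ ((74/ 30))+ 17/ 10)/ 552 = 0.07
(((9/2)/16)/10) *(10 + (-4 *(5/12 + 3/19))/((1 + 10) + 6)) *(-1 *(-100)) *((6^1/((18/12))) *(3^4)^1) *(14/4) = 81299295/2584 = 31462.58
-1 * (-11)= 11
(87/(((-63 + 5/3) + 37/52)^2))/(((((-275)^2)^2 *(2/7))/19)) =20113704/73070068315234375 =0.00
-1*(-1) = 1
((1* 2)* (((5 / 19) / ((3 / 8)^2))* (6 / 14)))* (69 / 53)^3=70081920 / 19800641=3.54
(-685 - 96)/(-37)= 781/37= 21.11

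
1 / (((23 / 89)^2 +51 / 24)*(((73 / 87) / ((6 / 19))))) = 33078096 / 192639043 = 0.17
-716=-716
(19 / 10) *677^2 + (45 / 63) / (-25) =12191551 / 14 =870825.07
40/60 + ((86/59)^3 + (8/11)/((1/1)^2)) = 30437282/6777507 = 4.49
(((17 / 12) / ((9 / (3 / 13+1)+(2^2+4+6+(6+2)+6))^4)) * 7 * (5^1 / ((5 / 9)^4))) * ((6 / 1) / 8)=3197988864 / 12738075078125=0.00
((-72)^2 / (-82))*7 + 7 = -17857 / 41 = -435.54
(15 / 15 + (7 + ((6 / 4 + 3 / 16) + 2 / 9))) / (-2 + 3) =1427 / 144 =9.91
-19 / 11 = -1.73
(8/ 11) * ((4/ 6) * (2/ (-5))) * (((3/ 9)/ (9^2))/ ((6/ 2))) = -32/ 120285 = -0.00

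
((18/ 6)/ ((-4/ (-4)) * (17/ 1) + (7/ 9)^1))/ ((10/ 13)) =351/ 1600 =0.22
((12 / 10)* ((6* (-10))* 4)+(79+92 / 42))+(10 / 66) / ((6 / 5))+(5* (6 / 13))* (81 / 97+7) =-329629043 / 1747746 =-188.60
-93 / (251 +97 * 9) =-93 / 1124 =-0.08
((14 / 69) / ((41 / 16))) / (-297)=-224 / 840213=-0.00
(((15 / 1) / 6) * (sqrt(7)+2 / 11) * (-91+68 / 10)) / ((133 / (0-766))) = 3428.01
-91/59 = -1.54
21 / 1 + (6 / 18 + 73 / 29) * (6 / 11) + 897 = 293338 / 319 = 919.55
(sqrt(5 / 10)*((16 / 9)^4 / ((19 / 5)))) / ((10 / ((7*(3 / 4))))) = 28672*sqrt(2) / 41553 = 0.98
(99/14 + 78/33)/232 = 1453/35728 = 0.04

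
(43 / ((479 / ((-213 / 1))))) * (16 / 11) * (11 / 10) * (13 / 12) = -79378 / 2395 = -33.14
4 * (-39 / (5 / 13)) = -2028 / 5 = -405.60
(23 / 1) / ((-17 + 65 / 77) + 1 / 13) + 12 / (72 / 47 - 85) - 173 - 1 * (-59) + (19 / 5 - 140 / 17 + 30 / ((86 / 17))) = -5265424770601 / 46155840735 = -114.08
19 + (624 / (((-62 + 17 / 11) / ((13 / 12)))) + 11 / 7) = 892 / 95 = 9.39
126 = 126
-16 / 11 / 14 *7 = -8 / 11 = -0.73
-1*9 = -9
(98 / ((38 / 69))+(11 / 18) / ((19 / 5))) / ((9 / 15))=304565 / 1026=296.85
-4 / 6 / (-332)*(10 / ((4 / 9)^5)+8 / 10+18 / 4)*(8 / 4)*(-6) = -1489793 / 106240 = -14.02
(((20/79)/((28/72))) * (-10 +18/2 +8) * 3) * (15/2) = 8100/79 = 102.53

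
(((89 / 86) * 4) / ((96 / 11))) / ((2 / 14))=6853 / 2064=3.32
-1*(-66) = 66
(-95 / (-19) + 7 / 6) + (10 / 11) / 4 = 211 / 33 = 6.39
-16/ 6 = -8/ 3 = -2.67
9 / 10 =0.90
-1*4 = -4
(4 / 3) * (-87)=-116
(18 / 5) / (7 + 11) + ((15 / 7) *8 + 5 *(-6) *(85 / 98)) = -2126 / 245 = -8.68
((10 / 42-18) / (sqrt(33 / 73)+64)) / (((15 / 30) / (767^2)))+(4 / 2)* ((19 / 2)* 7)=-2049535673993 / 6278475+438863594* sqrt(2409) / 6278475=-323007.67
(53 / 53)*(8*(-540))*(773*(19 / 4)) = -15861960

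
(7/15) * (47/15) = 329/225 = 1.46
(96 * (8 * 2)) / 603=512 / 201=2.55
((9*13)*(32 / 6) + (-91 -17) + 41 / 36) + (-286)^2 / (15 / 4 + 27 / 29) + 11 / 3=17994.72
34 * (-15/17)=-30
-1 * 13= -13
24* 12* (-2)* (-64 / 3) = 12288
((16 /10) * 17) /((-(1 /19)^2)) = -9819.20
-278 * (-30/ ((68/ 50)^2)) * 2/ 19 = 2606250/ 5491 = 474.64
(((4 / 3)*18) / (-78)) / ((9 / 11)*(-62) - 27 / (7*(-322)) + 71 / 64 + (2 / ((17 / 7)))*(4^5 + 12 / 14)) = -3173632 / 8193622047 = -0.00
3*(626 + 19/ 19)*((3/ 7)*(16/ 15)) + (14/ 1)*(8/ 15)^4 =861.02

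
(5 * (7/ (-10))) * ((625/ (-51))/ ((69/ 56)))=122500/ 3519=34.81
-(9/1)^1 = -9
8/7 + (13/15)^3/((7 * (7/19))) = 230743/165375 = 1.40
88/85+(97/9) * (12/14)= 18338/1785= 10.27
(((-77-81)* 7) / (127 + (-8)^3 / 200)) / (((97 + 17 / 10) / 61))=-39500 / 7191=-5.49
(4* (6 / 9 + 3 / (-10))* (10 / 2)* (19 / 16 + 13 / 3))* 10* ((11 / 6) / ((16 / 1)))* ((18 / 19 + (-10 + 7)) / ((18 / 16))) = -2084225 / 24624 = -84.64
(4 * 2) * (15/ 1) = 120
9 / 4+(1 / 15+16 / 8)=259 / 60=4.32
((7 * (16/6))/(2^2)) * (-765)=-3570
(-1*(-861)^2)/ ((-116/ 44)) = 281190.72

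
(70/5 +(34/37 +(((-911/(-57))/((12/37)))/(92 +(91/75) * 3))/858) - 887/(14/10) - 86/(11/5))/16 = -239044548862927/5814906185088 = -41.11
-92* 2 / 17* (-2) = 368 / 17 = 21.65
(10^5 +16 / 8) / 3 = 33334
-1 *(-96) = 96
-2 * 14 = -28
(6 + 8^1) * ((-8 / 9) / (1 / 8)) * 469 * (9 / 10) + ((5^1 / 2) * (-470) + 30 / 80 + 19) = -1727121 / 40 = -43178.02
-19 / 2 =-9.50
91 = 91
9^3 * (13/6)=3159/2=1579.50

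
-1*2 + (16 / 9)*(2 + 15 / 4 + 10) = 26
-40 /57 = -0.70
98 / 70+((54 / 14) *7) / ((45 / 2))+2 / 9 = 127 / 45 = 2.82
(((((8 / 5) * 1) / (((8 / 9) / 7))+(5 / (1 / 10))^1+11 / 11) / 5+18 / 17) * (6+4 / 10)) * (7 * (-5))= -3086.46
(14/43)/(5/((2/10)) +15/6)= 28/2365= 0.01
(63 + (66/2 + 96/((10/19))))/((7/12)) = 16704/35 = 477.26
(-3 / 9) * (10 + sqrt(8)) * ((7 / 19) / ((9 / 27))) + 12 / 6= -32 / 19-14 * sqrt(2) / 19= -2.73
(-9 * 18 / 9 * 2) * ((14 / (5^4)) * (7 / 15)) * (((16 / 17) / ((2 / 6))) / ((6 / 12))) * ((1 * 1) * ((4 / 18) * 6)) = -150528 / 53125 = -2.83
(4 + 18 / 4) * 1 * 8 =68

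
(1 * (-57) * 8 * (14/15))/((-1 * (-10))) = -1064/25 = -42.56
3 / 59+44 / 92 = 718 / 1357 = 0.53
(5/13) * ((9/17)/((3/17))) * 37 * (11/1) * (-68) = -415140/13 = -31933.85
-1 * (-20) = 20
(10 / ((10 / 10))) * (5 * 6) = 300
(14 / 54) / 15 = 7 / 405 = 0.02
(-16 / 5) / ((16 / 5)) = -1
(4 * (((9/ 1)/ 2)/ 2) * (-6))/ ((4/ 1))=-27/ 2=-13.50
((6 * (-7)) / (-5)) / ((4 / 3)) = 63 / 10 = 6.30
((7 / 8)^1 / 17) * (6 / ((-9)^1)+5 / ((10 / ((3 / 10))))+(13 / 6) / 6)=-49 / 6120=-0.01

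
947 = 947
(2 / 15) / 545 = 2 / 8175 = 0.00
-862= -862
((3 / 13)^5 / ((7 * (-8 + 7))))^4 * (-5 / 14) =-17433922005 / 638832852328843192335856814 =-0.00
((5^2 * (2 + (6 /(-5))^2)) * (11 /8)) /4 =29.56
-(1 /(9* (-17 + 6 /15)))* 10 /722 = 25 /269667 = 0.00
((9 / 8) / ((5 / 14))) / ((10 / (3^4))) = 5103 / 200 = 25.52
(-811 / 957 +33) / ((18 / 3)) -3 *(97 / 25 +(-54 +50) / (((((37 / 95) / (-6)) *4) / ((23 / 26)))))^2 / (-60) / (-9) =7588586166961 / 2075741971875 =3.66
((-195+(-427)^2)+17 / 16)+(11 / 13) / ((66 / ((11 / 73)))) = 8296616455 / 45552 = 182135.06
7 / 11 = 0.64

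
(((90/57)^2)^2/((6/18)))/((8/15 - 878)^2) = 136687500/5644145299081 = 0.00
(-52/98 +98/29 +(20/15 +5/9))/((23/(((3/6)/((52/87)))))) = 60589/351624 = 0.17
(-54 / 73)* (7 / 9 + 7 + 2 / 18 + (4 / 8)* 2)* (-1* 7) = 3360 / 73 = 46.03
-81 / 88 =-0.92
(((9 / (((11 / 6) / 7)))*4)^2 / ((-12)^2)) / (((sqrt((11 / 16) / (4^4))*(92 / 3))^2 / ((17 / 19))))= 621831168 / 13377881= 46.48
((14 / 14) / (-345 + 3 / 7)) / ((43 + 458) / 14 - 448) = 49 / 6959826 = 0.00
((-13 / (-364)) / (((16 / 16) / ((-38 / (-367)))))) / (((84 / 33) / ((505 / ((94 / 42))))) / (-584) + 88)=23114355 / 550053401737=0.00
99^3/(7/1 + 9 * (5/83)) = 80534817/626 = 128649.87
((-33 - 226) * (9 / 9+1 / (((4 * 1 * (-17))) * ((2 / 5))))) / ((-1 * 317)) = 33929 / 43112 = 0.79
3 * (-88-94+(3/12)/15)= -10919/20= -545.95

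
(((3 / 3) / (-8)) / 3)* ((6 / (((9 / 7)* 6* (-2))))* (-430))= -6.97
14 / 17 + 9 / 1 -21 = -190 / 17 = -11.18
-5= -5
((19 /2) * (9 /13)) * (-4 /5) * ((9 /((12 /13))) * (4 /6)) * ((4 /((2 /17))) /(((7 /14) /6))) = -69768 /5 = -13953.60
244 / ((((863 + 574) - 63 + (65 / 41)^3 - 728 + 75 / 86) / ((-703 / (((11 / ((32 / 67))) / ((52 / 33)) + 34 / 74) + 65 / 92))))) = -75774739819697152 / 4537595992003725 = -16.70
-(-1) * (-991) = -991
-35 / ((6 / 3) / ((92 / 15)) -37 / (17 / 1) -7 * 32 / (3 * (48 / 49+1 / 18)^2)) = 22814783530 / 46628638087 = 0.49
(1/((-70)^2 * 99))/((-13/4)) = -1/1576575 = -0.00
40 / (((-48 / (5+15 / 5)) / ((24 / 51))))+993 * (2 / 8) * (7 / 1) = 353861 / 204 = 1734.61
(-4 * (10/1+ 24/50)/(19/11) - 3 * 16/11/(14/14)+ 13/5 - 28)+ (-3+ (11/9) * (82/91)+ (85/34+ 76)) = 193151351/8558550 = 22.57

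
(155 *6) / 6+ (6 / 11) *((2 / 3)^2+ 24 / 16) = 5150 / 33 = 156.06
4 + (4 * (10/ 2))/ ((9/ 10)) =236/ 9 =26.22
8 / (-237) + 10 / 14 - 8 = -12143 / 1659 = -7.32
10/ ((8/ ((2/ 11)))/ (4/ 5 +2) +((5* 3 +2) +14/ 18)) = 63/ 211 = 0.30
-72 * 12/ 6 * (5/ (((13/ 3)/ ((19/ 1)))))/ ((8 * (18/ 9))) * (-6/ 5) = 236.77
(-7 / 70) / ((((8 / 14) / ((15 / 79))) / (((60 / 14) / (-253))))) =45 / 79948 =0.00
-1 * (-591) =591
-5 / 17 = -0.29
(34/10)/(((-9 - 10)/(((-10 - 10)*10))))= 680/19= 35.79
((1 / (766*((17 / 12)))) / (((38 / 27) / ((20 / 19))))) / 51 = 540 / 39958007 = 0.00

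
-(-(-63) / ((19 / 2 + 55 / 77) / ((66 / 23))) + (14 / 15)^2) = -1249304 / 67275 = -18.57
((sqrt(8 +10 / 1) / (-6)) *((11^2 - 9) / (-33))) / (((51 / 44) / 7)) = 1568 *sqrt(2) / 153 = 14.49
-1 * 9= -9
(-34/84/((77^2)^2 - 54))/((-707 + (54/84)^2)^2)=-46648/2022677253994652841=-0.00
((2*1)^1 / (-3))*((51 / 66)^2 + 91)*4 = -88666 / 363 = -244.26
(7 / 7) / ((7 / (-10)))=-10 / 7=-1.43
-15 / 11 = -1.36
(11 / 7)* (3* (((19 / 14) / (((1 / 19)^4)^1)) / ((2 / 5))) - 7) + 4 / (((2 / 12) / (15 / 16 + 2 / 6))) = 2084490.60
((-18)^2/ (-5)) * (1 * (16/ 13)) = -5184/ 65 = -79.75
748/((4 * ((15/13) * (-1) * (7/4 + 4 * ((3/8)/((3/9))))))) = -9724/375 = -25.93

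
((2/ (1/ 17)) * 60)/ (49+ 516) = 408/ 113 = 3.61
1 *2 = 2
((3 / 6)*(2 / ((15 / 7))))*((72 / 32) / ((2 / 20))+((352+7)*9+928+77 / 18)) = 263704 / 135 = 1953.36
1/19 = 0.05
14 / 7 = 2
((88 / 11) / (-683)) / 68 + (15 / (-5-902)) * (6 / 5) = -0.02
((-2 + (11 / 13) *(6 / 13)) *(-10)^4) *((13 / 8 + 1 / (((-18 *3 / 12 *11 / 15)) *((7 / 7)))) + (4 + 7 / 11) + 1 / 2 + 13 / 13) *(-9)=182580000 / 169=1080355.03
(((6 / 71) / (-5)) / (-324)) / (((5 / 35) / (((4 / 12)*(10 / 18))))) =7 / 103518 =0.00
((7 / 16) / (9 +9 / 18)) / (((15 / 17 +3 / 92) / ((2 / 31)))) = 2737 / 842859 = 0.00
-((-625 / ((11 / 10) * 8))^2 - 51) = -4993.23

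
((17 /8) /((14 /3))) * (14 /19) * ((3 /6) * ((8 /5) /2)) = 51 /380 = 0.13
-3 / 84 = -1 / 28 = -0.04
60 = 60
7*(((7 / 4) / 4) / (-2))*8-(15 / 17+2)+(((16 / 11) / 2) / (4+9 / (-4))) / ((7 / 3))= -548103 / 36652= -14.95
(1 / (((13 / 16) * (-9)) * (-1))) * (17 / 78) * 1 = 136 / 4563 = 0.03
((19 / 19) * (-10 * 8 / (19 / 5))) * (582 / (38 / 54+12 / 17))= -106855200 / 12293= -8692.36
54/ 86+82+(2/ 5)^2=88997/ 1075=82.79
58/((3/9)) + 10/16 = 1397/8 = 174.62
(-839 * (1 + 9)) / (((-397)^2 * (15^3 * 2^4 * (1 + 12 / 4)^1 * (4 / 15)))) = -0.00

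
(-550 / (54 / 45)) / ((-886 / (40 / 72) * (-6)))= -6875 / 143532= -0.05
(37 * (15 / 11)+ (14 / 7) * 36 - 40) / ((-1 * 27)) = -907 / 297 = -3.05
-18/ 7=-2.57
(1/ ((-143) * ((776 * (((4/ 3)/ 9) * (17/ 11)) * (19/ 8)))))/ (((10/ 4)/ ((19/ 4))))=-0.00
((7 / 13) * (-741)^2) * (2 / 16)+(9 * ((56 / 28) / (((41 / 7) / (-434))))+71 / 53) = 619304279 / 17384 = 35624.96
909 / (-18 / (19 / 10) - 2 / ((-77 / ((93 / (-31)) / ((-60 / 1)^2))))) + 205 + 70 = 1488985025 / 8316019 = 179.05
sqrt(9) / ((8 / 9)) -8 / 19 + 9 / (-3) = -7 / 152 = -0.05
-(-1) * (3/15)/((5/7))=0.28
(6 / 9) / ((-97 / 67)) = -134 / 291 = -0.46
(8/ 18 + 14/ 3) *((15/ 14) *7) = 115/ 3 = 38.33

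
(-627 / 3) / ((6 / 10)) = -1045 / 3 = -348.33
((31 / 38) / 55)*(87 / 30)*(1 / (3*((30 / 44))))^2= 9889 / 961875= 0.01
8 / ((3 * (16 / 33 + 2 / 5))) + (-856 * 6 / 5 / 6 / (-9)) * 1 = 72388 / 3285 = 22.04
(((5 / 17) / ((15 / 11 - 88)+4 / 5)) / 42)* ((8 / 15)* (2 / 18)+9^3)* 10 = -27066325 / 45505719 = -0.59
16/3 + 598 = 1810/3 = 603.33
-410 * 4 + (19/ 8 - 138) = -14205/ 8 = -1775.62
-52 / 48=-13 / 12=-1.08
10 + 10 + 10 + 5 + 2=37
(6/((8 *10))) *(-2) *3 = -0.45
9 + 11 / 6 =65 / 6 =10.83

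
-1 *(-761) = 761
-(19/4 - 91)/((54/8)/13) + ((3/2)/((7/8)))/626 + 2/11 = 36071027/216909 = 166.30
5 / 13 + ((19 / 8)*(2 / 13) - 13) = -49 / 4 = -12.25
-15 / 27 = -5 / 9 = -0.56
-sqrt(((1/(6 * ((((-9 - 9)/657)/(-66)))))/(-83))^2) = -803/166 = -4.84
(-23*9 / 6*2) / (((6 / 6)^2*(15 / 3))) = -69 / 5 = -13.80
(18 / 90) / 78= 1 / 390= 0.00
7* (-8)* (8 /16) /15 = -28 /15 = -1.87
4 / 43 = 0.09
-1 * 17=-17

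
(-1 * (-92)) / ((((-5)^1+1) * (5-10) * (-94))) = -23 / 470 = -0.05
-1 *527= -527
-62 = -62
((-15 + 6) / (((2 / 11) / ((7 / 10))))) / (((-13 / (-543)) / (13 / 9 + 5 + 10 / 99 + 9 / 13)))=-10475.24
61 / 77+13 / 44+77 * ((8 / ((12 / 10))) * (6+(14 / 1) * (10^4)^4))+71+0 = 71866666666666669818.75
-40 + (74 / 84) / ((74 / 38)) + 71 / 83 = -134881 / 3486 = -38.69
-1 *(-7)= 7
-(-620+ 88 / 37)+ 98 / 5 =117886 / 185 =637.22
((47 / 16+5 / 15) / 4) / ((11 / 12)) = 157 / 176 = 0.89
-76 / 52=-19 / 13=-1.46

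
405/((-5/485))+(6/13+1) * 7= -510572/13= -39274.77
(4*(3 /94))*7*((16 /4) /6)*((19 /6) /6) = 133 /423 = 0.31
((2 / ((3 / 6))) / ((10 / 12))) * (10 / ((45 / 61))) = 976 / 15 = 65.07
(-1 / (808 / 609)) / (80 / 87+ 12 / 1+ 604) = -52983 / 43366976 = -0.00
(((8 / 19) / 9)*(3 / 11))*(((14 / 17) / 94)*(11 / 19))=56 / 865317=0.00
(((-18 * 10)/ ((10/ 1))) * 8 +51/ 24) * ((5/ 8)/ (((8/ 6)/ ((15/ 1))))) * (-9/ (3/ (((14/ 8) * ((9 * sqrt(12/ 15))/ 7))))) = 1379025 * sqrt(5)/ 512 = 6022.64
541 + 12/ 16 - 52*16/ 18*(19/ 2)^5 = -128737645/ 36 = -3576045.69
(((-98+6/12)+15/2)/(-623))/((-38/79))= -3555/11837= -0.30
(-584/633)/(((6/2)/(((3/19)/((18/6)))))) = -584/36081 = -0.02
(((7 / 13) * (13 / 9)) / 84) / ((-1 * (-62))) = 1 / 6696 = 0.00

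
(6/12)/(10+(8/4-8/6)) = 3/64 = 0.05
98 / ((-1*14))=-7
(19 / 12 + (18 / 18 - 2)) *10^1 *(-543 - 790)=-46655 / 6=-7775.83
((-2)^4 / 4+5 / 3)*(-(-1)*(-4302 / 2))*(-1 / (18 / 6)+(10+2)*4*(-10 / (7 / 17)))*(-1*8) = -795925448 / 7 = -113703635.43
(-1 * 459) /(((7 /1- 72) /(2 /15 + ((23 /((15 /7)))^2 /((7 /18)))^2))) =25175653974 /40625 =619708.41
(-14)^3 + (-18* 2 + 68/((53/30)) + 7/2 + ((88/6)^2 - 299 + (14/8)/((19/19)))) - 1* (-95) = -5199583/1908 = -2725.15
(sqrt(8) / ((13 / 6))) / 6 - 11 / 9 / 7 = -11 / 63 +2 * sqrt(2) / 13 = 0.04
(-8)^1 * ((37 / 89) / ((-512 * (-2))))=-37 / 11392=-0.00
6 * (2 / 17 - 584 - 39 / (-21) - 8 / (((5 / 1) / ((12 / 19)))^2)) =-3751305678 / 1073975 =-3492.92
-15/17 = -0.88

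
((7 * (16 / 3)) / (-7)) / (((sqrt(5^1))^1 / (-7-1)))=128 * sqrt(5) / 15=19.08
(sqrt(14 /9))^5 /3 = 196* sqrt(14) /729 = 1.01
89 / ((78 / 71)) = 6319 / 78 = 81.01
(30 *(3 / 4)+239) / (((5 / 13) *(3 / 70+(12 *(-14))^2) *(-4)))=-47593 / 7902732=-0.01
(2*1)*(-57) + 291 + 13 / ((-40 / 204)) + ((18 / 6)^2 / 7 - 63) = 3429 / 70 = 48.99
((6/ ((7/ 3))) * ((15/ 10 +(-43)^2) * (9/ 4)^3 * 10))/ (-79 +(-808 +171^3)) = 121411305/ 1119848576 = 0.11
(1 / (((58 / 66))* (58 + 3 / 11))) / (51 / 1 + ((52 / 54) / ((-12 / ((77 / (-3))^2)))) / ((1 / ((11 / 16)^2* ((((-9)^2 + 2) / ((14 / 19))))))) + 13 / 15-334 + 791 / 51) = -23033134080 / 3634338136394627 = -0.00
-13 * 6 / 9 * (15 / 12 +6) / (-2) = 377 / 12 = 31.42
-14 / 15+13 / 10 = 11 / 30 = 0.37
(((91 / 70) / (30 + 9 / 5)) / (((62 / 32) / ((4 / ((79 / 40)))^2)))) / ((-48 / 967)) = -160908800 / 92285667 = -1.74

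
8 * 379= 3032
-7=-7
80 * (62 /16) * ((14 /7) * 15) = 9300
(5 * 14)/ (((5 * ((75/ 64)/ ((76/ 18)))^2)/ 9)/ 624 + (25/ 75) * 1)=209.96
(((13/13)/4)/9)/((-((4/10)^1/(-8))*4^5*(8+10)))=5/165888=0.00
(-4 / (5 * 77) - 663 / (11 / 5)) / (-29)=4001 / 385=10.39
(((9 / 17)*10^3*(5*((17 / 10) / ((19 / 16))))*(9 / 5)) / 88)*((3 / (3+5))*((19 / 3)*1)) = 2025 / 11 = 184.09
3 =3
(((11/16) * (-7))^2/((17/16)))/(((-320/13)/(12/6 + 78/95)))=-5164159/2067200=-2.50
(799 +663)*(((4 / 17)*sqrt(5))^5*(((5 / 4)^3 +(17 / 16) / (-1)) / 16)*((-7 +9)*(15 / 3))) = 1225500*sqrt(5) / 83521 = 32.81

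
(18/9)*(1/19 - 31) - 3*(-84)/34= -17598/323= -54.48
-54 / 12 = -9 / 2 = -4.50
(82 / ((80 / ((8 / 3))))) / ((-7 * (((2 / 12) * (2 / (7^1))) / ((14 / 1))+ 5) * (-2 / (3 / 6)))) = 287 / 14710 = 0.02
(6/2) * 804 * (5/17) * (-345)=-4160700/17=-244747.06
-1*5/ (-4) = 5/ 4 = 1.25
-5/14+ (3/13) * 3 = 61/182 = 0.34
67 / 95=0.71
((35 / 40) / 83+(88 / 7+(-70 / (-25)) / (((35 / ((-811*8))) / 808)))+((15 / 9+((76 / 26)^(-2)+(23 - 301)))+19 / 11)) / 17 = -580912327436117 / 23532940200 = -24685.07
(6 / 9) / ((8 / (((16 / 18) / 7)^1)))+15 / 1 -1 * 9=1136 / 189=6.01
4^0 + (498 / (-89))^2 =32.31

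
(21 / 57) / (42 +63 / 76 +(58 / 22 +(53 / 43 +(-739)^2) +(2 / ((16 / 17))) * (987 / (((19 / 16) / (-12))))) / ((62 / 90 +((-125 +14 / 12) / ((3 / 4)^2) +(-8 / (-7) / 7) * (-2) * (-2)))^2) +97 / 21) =582662950500808716 / 92379907080625142339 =0.01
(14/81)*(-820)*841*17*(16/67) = -2626072960/5427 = -483890.36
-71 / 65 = -1.09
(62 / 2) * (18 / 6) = 93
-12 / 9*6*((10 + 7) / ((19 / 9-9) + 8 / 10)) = 3060 / 137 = 22.34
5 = 5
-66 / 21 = -22 / 7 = -3.14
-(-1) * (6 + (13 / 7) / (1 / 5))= 15.29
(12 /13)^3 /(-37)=-1728 /81289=-0.02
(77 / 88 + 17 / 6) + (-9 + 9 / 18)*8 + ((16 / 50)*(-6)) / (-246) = -1581383 / 24600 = -64.28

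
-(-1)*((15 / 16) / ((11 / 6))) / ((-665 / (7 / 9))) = -1 / 1672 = -0.00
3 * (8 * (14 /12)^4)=2401 /54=44.46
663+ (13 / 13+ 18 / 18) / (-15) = 9943 / 15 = 662.87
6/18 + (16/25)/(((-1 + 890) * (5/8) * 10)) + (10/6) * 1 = 1111314/555625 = 2.00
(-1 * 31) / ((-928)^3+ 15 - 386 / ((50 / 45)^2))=1550 / 39958952483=0.00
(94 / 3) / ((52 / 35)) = 1645 / 78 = 21.09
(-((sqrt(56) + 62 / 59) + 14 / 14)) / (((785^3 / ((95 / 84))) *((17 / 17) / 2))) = -19 *sqrt(14) / 2031693825 - 2299 / 239739871350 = -0.00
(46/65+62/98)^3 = 77799797109/32309356625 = 2.41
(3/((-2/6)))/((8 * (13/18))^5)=-531441/380204032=-0.00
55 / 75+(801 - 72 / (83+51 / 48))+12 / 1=3279958 / 4035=812.88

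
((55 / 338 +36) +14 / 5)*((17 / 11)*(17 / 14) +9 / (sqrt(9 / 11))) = 19029783 / 260260 +197541*sqrt(11) / 1690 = 460.79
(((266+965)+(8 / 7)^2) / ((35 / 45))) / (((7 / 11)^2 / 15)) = 986356305 / 16807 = 58687.23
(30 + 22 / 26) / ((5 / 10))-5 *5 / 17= 13309 / 221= 60.22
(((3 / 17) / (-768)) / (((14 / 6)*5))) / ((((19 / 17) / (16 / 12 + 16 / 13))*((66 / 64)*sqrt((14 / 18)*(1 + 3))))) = -0.00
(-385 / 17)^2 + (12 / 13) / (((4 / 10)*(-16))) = 15411065 / 30056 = 512.75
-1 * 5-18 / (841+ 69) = -2284 / 455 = -5.02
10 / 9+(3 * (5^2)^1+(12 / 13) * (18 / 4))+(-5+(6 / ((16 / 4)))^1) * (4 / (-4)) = 83.76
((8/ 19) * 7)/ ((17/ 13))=728/ 323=2.25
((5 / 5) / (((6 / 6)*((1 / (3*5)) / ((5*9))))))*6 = 4050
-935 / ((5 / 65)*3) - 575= -13880 / 3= -4626.67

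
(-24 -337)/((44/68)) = -6137/11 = -557.91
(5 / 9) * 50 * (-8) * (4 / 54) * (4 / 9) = -16000 / 2187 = -7.32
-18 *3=-54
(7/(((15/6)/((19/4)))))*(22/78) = 1463/390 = 3.75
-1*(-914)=914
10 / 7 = 1.43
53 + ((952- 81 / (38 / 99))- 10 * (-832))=346331 / 38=9113.97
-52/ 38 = -26/ 19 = -1.37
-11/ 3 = -3.67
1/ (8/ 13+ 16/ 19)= 247/ 360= 0.69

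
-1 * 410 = -410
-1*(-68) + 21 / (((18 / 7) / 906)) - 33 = 7434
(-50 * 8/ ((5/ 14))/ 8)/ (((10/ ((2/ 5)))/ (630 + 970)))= -8960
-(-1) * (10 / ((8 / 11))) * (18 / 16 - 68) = -29425 / 32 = -919.53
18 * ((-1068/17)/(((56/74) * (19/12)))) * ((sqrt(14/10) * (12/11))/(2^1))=-609.10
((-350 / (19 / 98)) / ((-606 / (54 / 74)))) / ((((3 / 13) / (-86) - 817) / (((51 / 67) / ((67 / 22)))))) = -564478200 / 848784559621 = -0.00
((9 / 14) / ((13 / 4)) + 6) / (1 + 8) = 188 / 273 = 0.69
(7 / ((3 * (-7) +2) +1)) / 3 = -7 / 54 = -0.13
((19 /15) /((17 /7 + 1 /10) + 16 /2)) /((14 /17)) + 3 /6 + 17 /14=28793 /15477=1.86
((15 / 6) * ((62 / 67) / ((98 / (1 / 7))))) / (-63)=-155 / 2895606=-0.00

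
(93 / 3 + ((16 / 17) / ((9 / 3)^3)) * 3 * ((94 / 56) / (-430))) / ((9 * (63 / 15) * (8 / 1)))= 7138121 / 69632136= 0.10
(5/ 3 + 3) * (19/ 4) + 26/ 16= 571/ 24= 23.79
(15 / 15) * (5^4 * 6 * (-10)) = -37500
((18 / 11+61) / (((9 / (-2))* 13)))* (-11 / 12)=53 / 54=0.98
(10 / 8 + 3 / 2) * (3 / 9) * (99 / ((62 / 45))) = 16335 / 248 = 65.87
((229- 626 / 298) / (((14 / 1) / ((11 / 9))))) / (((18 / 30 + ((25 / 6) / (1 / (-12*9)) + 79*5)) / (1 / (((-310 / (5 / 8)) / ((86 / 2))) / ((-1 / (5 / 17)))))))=-999449 / 9311904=-0.11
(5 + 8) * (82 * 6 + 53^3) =1941797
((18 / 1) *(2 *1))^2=1296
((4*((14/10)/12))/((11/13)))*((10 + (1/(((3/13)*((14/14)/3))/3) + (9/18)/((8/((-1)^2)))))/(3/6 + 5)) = 14287/2904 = 4.92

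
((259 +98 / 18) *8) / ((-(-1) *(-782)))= -560 / 207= -2.71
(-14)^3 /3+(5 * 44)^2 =142456 /3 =47485.33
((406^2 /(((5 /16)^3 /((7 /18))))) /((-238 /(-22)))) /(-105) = -530489344 /286875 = -1849.20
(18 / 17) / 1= 18 / 17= 1.06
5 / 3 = 1.67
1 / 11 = 0.09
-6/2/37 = -3/37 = -0.08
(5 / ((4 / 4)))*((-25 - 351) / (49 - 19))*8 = -1504 / 3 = -501.33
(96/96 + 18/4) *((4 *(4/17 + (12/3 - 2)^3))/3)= 60.39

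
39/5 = 7.80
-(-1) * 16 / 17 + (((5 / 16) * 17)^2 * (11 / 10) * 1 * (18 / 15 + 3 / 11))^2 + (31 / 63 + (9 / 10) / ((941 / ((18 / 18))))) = 2763202327175663 / 1320958033920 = 2091.82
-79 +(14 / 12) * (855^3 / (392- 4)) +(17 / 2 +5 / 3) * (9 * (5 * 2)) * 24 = 1475374531 / 776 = 1901255.84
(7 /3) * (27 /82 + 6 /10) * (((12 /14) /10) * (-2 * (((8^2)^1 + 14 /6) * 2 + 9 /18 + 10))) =-109093 /2050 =-53.22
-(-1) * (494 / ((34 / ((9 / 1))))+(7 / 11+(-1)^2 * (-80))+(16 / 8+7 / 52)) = 520581 / 9724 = 53.54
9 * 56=504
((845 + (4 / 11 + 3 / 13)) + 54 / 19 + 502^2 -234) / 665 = 686364292 / 1806805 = 379.88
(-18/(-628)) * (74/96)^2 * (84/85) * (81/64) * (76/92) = 44244711/2514411520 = 0.02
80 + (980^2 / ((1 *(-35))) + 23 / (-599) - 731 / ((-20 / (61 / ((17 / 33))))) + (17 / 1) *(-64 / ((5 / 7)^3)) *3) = -9580557067 / 299500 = -31988.50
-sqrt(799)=-28.27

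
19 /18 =1.06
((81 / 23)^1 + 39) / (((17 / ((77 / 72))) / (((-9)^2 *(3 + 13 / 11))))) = 30807 / 34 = 906.09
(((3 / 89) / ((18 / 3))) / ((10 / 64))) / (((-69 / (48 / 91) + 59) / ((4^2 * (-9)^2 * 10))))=-221184 / 34087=-6.49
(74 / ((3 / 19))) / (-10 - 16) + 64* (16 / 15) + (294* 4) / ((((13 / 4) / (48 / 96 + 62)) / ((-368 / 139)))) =-1621518217 / 27105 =-59823.58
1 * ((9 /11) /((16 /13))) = 117 /176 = 0.66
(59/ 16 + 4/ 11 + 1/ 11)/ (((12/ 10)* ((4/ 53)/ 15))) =965925/ 1408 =686.03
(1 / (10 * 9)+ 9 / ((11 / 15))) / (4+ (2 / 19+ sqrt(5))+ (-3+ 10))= 48753449 / 42288840-4390121 * sqrt(5) / 42288840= 0.92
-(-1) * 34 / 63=34 / 63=0.54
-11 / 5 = -2.20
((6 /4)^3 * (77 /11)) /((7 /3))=10.12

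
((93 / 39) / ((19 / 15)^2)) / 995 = 1395 / 933907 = 0.00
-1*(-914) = 914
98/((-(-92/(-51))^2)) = -127449/4232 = -30.12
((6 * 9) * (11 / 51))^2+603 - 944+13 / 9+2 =-525146 / 2601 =-201.90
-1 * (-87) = 87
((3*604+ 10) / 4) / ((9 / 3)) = 911 / 6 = 151.83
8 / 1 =8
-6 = -6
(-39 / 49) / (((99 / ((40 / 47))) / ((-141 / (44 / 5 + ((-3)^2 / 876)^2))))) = 0.11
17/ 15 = 1.13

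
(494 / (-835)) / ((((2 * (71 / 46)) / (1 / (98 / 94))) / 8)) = -4272112 / 2904965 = -1.47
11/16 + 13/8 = 37/16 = 2.31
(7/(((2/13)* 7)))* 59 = 767/2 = 383.50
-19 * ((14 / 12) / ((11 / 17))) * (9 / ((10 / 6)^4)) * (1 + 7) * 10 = -4395384 / 1375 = -3196.64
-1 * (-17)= 17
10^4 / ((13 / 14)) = 140000 / 13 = 10769.23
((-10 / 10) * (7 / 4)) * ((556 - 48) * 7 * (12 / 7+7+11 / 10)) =-610743 / 10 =-61074.30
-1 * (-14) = 14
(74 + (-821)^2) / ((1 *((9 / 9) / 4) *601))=2696460 / 601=4486.62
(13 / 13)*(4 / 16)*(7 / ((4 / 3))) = 21 / 16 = 1.31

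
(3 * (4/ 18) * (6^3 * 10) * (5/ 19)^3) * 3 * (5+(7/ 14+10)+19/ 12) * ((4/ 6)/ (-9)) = -99.63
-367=-367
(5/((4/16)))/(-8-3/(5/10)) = -10/7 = -1.43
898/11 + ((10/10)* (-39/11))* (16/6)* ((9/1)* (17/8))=-1091/11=-99.18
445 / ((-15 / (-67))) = 5963 / 3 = 1987.67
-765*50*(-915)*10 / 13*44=15399450000 / 13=1184573076.92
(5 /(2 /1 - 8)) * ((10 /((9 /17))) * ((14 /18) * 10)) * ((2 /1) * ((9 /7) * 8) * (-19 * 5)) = 6460000 /27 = 239259.26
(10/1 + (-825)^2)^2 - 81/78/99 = 132493504922347/286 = 463264003224.99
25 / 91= 0.27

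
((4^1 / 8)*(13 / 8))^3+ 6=26773 / 4096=6.54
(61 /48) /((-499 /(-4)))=0.01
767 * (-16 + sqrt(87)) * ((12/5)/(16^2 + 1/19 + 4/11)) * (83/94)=-1277294304/12593885 + 79830894 * sqrt(87)/12593885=-42.30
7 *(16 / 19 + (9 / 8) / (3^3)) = 2821 / 456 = 6.19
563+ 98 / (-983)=553331 / 983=562.90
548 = 548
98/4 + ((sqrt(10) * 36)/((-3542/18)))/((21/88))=49/2 - 864 * sqrt(10)/1127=22.08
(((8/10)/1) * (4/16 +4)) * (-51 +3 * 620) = 30753/5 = 6150.60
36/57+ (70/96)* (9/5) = 591/304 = 1.94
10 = 10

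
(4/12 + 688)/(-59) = -11.67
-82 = -82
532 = 532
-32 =-32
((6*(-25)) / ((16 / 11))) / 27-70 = -5315 / 72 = -73.82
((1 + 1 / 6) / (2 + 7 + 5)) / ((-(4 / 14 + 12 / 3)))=-7 / 360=-0.02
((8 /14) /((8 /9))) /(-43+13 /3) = -27 /1624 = -0.02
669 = 669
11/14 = 0.79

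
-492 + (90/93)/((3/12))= -15132/31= -488.13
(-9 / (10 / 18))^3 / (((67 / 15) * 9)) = -105.76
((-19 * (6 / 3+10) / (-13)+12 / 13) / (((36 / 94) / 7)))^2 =173185600 / 1521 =113862.98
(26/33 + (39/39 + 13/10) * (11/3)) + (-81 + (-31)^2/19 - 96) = -734843/6270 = -117.20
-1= -1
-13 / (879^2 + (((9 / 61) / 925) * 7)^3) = -2335382682953125 / 138800954733814515672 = -0.00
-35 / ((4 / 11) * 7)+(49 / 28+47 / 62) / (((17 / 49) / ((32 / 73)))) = -10.58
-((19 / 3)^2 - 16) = -217 / 9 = -24.11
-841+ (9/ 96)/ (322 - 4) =-2852671/ 3392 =-841.00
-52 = -52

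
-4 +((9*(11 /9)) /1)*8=84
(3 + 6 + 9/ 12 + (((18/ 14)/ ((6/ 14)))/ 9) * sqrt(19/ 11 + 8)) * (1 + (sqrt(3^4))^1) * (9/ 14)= 15 * sqrt(1177)/ 77 + 1755/ 28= 69.36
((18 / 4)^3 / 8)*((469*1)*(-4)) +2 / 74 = -12650321 / 592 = -21368.79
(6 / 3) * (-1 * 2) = -4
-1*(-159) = 159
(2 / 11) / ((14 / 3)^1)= 3 / 77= 0.04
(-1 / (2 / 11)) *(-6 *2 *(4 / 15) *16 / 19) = 1408 / 95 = 14.82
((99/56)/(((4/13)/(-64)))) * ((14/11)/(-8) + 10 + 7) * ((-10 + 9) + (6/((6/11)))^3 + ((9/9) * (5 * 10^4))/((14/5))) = -5822137035/49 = -118819123.16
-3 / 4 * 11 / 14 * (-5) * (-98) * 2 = -1155 / 2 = -577.50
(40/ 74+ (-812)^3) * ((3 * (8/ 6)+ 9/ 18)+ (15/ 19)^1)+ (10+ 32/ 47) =-93569375173520/ 33041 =-2831917168.78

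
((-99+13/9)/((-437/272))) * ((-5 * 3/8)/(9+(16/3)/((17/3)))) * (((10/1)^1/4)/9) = -3.18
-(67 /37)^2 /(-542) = 4489 /741998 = 0.01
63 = 63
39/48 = 13/16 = 0.81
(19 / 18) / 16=19 / 288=0.07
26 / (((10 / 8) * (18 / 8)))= 416 / 45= 9.24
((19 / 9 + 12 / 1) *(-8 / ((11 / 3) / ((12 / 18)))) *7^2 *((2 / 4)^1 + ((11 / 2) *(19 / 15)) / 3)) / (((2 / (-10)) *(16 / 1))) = 790321 / 891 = 887.00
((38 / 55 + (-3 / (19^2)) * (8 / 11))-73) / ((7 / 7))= -1435817 / 19855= -72.32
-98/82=-49/41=-1.20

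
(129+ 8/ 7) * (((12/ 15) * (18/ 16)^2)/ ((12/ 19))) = 467343/ 2240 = 208.64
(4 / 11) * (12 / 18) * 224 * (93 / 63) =7936 / 99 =80.16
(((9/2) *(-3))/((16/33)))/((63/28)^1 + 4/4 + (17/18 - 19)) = 8019/4264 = 1.88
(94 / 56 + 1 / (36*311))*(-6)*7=-70.50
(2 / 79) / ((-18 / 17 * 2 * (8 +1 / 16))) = -136 / 91719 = -0.00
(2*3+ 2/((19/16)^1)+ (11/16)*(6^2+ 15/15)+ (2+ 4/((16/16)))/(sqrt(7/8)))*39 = 468*sqrt(14)/7+ 392691/304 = 1541.90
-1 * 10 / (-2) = 5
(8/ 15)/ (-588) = -2/ 2205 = -0.00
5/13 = 0.38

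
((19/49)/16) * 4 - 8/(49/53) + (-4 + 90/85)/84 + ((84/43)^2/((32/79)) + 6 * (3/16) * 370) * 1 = 1927180666/4620651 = 417.08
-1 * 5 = -5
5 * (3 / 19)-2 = -23 / 19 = -1.21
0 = 0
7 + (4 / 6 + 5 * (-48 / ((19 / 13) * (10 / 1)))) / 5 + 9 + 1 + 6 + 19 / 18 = 35747 / 1710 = 20.90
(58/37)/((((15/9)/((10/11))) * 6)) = 58/407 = 0.14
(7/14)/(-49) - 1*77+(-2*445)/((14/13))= -88537/98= -903.44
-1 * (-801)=801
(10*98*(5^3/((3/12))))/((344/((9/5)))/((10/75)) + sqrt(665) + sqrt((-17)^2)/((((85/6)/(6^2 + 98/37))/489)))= 145573312080000/7163494173319-6037290000*sqrt(665)/7163494173319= 20.30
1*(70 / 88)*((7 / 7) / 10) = 0.08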